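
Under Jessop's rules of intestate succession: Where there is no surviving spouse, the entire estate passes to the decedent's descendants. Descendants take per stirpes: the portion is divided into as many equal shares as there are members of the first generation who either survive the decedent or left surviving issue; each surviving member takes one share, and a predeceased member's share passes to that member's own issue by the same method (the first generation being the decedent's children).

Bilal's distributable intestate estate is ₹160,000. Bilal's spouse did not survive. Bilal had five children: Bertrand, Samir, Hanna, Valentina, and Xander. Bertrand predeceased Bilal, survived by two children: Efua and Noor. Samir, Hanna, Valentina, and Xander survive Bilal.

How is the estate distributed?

The entire ₹160,000 passes to the descendants.
That amount (₹160,000) is divided into 5 shares of ₹32,000: Samir, Hanna, Valentina, and Xander each take ₹32,000; Bertrand's ₹32,000 share passes to Bertrand's issue.
Bertrand's share (₹32,000) is divided into 2 shares of ₹16,000: Efua and Noor each take ₹16,000.

Efua: ₹16,000; Noor: ₹16,000; Samir: ₹32,000; Hanna: ₹32,000; Valentina: ₹32,000; Xander: ₹32,000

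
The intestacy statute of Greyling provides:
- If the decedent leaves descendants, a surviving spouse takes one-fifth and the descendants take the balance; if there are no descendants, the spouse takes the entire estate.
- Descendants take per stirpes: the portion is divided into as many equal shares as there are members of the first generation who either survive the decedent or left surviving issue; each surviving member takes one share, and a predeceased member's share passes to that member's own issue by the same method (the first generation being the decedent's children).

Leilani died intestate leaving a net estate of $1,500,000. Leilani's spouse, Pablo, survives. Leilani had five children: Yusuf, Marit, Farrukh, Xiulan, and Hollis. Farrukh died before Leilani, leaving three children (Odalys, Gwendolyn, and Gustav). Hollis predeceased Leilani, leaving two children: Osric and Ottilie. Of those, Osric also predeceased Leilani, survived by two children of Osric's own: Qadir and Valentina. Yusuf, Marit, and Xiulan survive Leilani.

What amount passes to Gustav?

Gustav receives $80,000.

Pablo takes one-fifth of $1,500,000 = $300,000. The remaining $1,200,000 passes to the descendants.
The descendants' portion ($1,200,000) is divided into 5 shares of $240,000: Yusuf, Marit, and Xiulan each take $240,000; Farrukh's $240,000 share passes to Farrukh's issue; Hollis's $240,000 share passes to Hollis's issue.
Farrukh's share ($240,000) is divided into 3 shares of $80,000: Odalys, Gwendolyn, and Gustav each take $80,000.
Hollis's share ($240,000) is divided into 2 shares of $120,000: Ottilie takes $120,000; Osric's $120,000 share passes to Osric's issue.
Osric's share ($120,000) is divided into 2 shares of $60,000: Qadir and Valentina each take $60,000.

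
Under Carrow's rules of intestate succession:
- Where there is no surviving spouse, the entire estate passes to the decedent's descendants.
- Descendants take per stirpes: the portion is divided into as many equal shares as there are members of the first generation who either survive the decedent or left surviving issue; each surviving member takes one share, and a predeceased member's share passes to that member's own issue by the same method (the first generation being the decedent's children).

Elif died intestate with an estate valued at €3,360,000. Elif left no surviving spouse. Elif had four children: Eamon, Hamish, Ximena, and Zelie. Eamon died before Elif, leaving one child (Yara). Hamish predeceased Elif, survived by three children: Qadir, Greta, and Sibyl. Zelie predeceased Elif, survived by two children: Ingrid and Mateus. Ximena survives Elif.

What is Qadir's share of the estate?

Qadir receives €280,000.

The entire €3,360,000 passes to the descendants.
That amount (€3,360,000) is divided into 4 shares of €840,000: Ximena takes €840,000; Eamon's €840,000 share passes to Eamon's issue; Hamish's €840,000 share passes to Hamish's issue; Zelie's €840,000 share passes to Zelie's issue.
Eamon's share (€840,000) passes entirely to Yara.
Hamish's share (€840,000) is divided into 3 shares of €280,000: Qadir, Greta, and Sibyl each take €280,000.
Zelie's share (€840,000) is divided into 2 shares of €420,000: Ingrid and Mateus each take €420,000.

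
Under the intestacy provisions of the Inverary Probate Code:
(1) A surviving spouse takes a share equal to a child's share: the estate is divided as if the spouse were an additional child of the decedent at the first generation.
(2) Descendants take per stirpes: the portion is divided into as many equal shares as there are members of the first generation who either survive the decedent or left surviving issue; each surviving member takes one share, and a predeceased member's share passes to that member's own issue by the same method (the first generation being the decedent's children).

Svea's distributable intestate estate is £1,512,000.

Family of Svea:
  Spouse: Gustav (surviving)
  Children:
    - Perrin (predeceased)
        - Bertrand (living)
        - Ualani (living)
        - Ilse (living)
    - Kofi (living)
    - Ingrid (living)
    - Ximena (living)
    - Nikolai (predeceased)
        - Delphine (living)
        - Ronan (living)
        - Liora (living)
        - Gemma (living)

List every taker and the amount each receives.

The spouse counts as an additional share at the children's level, so there are 6 primary shares of £252,000. Gustav takes one such share (£252,000).
The children's combined portion (£1,260,000) is divided into 5 shares of £252,000: Kofi, Ingrid, and Ximena each take £252,000; Perrin's £252,000 share passes to Perrin's issue; Nikolai's £252,000 share passes to Nikolai's issue.
Perrin's share (£252,000) is divided into 3 shares of £84,000: Bertrand, Ualani, and Ilse each take £84,000.
Nikolai's share (£252,000) is divided into 4 shares of £63,000: Delphine, Ronan, Liora, and Gemma each take £63,000.

Gustav: £252,000; Bertrand: £84,000; Ualani: £84,000; Ilse: £84,000; Kofi: £252,000; Ingrid: £252,000; Ximena: £252,000; Delphine: £63,000; Ronan: £63,000; Liora: £63,000; Gemma: £63,000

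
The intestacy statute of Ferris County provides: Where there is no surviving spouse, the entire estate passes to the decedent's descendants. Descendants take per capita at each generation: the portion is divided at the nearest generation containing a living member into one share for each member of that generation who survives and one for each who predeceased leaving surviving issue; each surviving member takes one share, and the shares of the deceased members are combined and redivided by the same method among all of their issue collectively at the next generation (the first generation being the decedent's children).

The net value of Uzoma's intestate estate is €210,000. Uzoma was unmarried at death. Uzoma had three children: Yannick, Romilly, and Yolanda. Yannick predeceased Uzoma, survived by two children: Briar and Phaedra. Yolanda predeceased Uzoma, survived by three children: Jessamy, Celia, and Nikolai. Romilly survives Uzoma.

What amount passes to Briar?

The entire €210,000 passes to the descendants.
That amount (€210,000) is divided at the children's generation into 3 shares of €70,000. Romilly takes €70,000. The 2 shares of the deceased (Yannick and Yolanda) are combined into a pool of €140,000.
That pool (€140,000) is divided at the grandchildren's generation equally among Briar, Phaedra, Jessamy, Celia, and Nikolai: €28,000 each.

Briar receives €28,000.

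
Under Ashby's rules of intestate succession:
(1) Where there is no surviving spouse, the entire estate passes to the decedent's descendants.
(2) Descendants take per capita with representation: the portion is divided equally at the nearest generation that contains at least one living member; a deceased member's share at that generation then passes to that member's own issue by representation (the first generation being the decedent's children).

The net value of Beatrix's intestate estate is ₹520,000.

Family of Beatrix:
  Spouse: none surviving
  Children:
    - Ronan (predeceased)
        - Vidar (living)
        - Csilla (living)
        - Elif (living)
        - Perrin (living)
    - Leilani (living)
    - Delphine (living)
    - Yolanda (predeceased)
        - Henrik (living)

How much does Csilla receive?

The entire ₹520,000 passes to the descendants.
That amount (₹520,000) is divided into 4 shares of ₹130,000: Leilani and Delphine each take ₹130,000; Ronan's ₹130,000 share passes to Ronan's issue; Yolanda's ₹130,000 share passes to Yolanda's issue.
Ronan's share (₹130,000) is divided into 4 shares of ₹32,500: Vidar, Csilla, Elif, and Perrin each take ₹32,500.
Yolanda's share (₹130,000) passes entirely to Henrik.

Csilla receives ₹32,500.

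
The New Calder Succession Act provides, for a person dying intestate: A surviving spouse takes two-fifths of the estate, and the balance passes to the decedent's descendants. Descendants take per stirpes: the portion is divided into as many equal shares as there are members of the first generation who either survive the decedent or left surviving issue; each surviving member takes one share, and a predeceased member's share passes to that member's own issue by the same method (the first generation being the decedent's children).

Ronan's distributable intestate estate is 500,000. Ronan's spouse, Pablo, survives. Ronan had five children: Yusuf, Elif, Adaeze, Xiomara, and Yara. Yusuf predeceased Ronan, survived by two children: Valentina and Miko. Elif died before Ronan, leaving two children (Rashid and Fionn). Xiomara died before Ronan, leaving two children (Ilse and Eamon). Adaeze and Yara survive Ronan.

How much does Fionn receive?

Fionn receives 30,000.

Pablo takes two-fifths of 500,000 = 200,000. The remaining 300,000 passes to the descendants.
The descendants' portion (300,000) is divided into 5 shares of 60,000: Adaeze and Yara each take 60,000; Yusuf's 60,000 share passes to Yusuf's issue; Elif's 60,000 share passes to Elif's issue; Xiomara's 60,000 share passes to Xiomara's issue.
Yusuf's share (60,000) is divided into 2 shares of 30,000: Valentina and Miko each take 30,000.
Elif's share (60,000) is divided into 2 shares of 30,000: Rashid and Fionn each take 30,000.
Xiomara's share (60,000) is divided into 2 shares of 30,000: Ilse and Eamon each take 30,000.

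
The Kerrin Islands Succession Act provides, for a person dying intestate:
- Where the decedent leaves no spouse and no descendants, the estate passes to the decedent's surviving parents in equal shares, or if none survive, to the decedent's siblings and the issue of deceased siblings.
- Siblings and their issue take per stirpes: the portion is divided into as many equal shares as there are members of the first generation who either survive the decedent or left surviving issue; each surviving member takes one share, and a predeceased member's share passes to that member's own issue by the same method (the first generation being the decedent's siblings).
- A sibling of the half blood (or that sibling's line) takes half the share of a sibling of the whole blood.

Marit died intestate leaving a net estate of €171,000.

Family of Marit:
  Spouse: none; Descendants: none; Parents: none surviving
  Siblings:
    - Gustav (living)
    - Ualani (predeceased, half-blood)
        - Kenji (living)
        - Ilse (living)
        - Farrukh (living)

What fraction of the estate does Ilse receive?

The entire €171,000 passes to the siblings and their issue.
Counting each half-blood sibling's line as half a unit, there are 3/2 units in €171,000, so one unit is €114,000. Whole-blood lines (Gustav) take €114,000 each; half-blood lines (Ualani) take €57,000 each.
Ualani's share (€57,000) is divided into 3 shares of €19,000: Kenji, Ilse, and Farrukh each take €19,000.

Ilse receives 1/9 of the estate.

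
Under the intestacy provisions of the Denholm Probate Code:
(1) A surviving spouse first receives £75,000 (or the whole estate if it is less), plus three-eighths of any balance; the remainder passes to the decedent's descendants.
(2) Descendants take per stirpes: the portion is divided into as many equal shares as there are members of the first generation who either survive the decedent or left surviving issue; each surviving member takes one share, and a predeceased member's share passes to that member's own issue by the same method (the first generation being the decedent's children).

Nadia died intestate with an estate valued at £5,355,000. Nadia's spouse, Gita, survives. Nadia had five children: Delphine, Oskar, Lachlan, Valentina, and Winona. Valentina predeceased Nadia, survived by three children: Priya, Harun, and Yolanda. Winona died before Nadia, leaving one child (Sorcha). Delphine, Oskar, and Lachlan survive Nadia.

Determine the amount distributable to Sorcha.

Gita first takes £75,000, leaving a balance of £5,280,000. Gita then takes three-eighths of the balance (£1,980,000), for a total of £2,055,000. The remaining £3,300,000 passes to the descendants.
The descendants' portion (£3,300,000) is divided into 5 shares of £660,000: Delphine, Oskar, and Lachlan each take £660,000; Valentina's £660,000 share passes to Valentina's issue; Winona's £660,000 share passes to Winona's issue.
Valentina's share (£660,000) is divided into 3 shares of £220,000: Priya, Harun, and Yolanda each take £220,000.
Winona's share (£660,000) passes entirely to Sorcha.

Sorcha receives £660,000.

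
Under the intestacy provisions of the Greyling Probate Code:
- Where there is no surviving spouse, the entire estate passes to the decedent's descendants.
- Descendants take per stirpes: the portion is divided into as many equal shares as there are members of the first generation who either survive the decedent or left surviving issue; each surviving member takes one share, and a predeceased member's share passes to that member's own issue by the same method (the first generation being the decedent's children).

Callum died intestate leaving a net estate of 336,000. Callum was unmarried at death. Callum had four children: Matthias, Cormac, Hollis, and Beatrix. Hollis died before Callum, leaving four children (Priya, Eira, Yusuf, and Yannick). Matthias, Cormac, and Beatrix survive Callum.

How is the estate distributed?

The entire 336,000 passes to the descendants.
That amount (336,000) is divided into 4 shares of 84,000: Matthias, Cormac, and Beatrix each take 84,000; Hollis's 84,000 share passes to Hollis's issue.
Hollis's share (84,000) is divided into 4 shares of 21,000: Priya, Eira, Yusuf, and Yannick each take 21,000.

Matthias: 84,000; Cormac: 84,000; Priya: 21,000; Eira: 21,000; Yusuf: 21,000; Yannick: 21,000; Beatrix: 84,000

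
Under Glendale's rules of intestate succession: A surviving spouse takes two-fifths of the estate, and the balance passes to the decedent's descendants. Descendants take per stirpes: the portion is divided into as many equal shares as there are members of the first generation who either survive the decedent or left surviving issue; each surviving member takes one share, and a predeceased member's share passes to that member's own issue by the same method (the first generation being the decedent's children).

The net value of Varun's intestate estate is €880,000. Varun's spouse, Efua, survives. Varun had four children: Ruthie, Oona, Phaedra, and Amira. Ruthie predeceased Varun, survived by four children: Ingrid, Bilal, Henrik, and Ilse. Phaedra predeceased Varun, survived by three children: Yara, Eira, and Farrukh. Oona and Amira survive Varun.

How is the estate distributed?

Efua takes two-fifths of €880,000 = €352,000. The remaining €528,000 passes to the descendants.
The descendants' portion (€528,000) is divided into 4 shares of €132,000: Oona and Amira each take €132,000; Ruthie's €132,000 share passes to Ruthie's issue; Phaedra's €132,000 share passes to Phaedra's issue.
Ruthie's share (€132,000) is divided into 4 shares of €33,000: Ingrid, Bilal, Henrik, and Ilse each take €33,000.
Phaedra's share (€132,000) is divided into 3 shares of €44,000: Yara, Eira, and Farrukh each take €44,000.

Efua: €352,000; Ingrid: €33,000; Bilal: €33,000; Henrik: €33,000; Ilse: €33,000; Oona: €132,000; Yara: €44,000; Eira: €44,000; Farrukh: €44,000; Amira: €132,000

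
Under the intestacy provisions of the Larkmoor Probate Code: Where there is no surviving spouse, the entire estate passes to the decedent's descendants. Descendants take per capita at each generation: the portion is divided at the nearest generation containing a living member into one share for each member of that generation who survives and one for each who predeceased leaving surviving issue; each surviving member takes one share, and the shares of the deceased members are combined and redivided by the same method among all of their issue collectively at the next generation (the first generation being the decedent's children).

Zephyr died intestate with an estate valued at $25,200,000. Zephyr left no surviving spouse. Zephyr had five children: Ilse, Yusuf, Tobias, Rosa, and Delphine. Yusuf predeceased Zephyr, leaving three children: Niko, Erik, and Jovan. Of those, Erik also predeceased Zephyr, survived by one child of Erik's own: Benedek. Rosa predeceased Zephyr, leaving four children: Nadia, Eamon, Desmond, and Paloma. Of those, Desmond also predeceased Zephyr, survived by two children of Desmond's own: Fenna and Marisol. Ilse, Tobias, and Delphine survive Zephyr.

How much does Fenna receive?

Fenna receives $960,000.

The entire $25,200,000 passes to the descendants.
That amount ($25,200,000) is divided at the children's generation into 5 shares of $5,040,000. Ilse, Tobias, and Delphine each take $5,040,000. The 2 shares of the deceased (Yusuf and Rosa) are combined into a pool of $10,080,000.
That pool ($10,080,000) is divided at the grandchildren's generation into 7 shares of $1,440,000. Niko, Jovan, Nadia, Eamon, and Paloma each take $1,440,000. The 2 shares of the deceased (Erik and Desmond) are combined into a pool of $2,880,000.
That pool ($2,880,000) is divided at the great-grandchildren's generation equally among Benedek, Fenna, and Marisol: $960,000 each.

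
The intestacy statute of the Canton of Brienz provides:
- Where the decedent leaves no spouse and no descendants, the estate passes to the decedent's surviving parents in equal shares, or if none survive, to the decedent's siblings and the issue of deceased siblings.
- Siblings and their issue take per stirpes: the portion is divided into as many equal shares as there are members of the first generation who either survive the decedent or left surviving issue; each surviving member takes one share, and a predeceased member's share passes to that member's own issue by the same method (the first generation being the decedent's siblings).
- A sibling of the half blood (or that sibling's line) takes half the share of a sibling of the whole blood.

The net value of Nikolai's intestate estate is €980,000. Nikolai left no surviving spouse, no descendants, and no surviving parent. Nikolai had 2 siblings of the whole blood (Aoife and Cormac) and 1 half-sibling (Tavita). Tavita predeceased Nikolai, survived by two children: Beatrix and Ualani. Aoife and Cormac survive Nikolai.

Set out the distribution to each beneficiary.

The entire €980,000 passes to the siblings and their issue.
Counting each half-blood sibling's line as half a unit, there are 5/2 units in €980,000, so one unit is €392,000. Whole-blood lines (Aoife and Cormac) take €392,000 each; half-blood lines (Tavita) take €196,000 each.
Tavita's share (€196,000) is divided into 2 shares of €98,000: Beatrix and Ualani each take €98,000.

Aoife: €392,000; Cormac: €392,000; Beatrix: €98,000; Ualani: €98,000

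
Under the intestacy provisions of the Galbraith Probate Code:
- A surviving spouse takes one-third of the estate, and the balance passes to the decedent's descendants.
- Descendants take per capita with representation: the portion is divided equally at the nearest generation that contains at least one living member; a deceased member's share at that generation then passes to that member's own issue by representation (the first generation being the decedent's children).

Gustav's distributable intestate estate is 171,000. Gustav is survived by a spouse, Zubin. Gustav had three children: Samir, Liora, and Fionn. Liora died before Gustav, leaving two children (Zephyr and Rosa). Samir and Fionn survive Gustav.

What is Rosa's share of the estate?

Rosa receives 19,000.

Zubin takes one-third of 171,000 = 57,000. The remaining 114,000 passes to the descendants.
The descendants' portion (114,000) is divided into 3 shares of 38,000: Samir and Fionn each take 38,000; Liora's 38,000 share passes to Liora's issue.
Liora's share (38,000) is divided into 2 shares of 19,000: Zephyr and Rosa each take 19,000.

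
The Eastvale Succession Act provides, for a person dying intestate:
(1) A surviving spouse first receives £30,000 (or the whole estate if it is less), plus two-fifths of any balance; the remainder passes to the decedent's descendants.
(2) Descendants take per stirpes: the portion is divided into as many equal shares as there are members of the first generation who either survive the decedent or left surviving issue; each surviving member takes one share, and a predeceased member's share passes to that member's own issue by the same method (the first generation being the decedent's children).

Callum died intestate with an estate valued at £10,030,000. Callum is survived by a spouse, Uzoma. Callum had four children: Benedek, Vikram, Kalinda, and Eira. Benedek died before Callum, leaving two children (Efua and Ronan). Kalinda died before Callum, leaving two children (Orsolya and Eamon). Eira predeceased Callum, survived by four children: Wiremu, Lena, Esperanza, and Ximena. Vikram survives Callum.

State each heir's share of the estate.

Uzoma: £4,030,000; Efua: £750,000; Ronan: £750,000; Vikram: £1,500,000; Orsolya: £750,000; Eamon: £750,000; Wiremu: £375,000; Lena: £375,000; Esperanza: £375,000; Ximena: £375,000

Uzoma first takes £30,000, leaving a balance of £10,000,000. Uzoma then takes two-fifths of the balance (£4,000,000), for a total of £4,030,000. The remaining £6,000,000 passes to the descendants.
The descendants' portion (£6,000,000) is divided into 4 shares of £1,500,000: Vikram takes £1,500,000; Benedek's £1,500,000 share passes to Benedek's issue; Kalinda's £1,500,000 share passes to Kalinda's issue; Eira's £1,500,000 share passes to Eira's issue.
Benedek's share (£1,500,000) is divided into 2 shares of £750,000: Efua and Ronan each take £750,000.
Kalinda's share (£1,500,000) is divided into 2 shares of £750,000: Orsolya and Eamon each take £750,000.
Eira's share (£1,500,000) is divided into 4 shares of £375,000: Wiremu, Lena, Esperanza, and Ximena each take £375,000.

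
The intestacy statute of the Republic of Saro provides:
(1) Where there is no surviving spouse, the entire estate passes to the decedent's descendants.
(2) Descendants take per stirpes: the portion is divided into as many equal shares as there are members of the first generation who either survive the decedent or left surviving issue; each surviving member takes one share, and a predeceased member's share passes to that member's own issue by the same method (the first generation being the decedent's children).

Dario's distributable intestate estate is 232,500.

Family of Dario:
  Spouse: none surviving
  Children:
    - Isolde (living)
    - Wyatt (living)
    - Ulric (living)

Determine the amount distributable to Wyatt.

Wyatt receives 77,500.

The entire 232,500 passes to the descendants.
That amount (232,500) is divided into 3 shares of 77,500: Isolde, Wyatt, and Ulric each take 77,500.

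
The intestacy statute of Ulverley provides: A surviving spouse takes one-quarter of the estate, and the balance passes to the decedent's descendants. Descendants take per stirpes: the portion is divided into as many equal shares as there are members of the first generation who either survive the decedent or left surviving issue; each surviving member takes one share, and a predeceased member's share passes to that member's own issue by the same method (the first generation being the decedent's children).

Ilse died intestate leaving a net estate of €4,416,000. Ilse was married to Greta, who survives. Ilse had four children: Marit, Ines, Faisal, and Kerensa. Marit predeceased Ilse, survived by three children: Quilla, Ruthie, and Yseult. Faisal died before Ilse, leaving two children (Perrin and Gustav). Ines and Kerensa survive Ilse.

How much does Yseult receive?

Yseult receives €276,000.

Greta takes one-quarter of €4,416,000 = €1,104,000. The remaining €3,312,000 passes to the descendants.
The descendants' portion (€3,312,000) is divided into 4 shares of €828,000: Ines and Kerensa each take €828,000; Marit's €828,000 share passes to Marit's issue; Faisal's €828,000 share passes to Faisal's issue.
Marit's share (€828,000) is divided into 3 shares of €276,000: Quilla, Ruthie, and Yseult each take €276,000.
Faisal's share (€828,000) is divided into 2 shares of €414,000: Perrin and Gustav each take €414,000.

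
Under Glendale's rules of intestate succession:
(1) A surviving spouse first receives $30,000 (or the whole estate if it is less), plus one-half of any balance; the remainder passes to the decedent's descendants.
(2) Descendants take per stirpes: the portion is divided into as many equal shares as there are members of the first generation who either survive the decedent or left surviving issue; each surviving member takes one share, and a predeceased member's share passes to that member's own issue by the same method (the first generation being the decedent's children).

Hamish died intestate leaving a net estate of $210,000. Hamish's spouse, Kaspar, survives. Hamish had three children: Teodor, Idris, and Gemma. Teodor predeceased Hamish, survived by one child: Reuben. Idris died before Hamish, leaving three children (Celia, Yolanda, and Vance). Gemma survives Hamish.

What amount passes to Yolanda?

Kaspar first takes $30,000, leaving a balance of $180,000. Kaspar then takes one-half of the balance ($90,000), for a total of $120,000. The remaining $90,000 passes to the descendants.
The descendants' portion ($90,000) is divided into 3 shares of $30,000: Gemma takes $30,000; Teodor's $30,000 share passes to Teodor's issue; Idris's $30,000 share passes to Idris's issue.
Teodor's share ($30,000) passes entirely to Reuben.
Idris's share ($30,000) is divided into 3 shares of $10,000: Celia, Yolanda, and Vance each take $10,000.

Yolanda receives $10,000.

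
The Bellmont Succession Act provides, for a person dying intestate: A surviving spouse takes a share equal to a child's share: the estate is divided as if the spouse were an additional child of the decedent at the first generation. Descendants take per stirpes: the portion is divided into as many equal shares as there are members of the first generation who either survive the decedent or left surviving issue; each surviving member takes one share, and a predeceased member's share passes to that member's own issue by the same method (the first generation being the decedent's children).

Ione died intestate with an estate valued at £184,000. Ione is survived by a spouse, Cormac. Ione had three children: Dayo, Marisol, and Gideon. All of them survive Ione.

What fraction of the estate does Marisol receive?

Marisol receives 1/4 of the estate.

The spouse counts as an additional share at the children's level, so there are 4 primary shares of £46,000. Cormac takes one such share (£46,000).
The children's combined portion (£138,000) is divided into 3 shares of £46,000: Dayo, Marisol, and Gideon each take £46,000.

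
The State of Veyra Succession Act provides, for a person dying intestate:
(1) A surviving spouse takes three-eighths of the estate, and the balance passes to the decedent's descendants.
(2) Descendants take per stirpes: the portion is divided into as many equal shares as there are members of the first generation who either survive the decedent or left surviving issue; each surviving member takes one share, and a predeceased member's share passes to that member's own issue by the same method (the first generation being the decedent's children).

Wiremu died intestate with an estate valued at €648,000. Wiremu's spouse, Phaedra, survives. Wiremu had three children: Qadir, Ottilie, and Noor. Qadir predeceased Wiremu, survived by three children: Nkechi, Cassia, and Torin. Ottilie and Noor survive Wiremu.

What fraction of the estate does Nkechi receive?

Nkechi receives 5/72 of the estate.

Phaedra takes three-eighths of €648,000 = €243,000. The remaining €405,000 passes to the descendants.
The descendants' portion (€405,000) is divided into 3 shares of €135,000: Ottilie and Noor each take €135,000; Qadir's €135,000 share passes to Qadir's issue.
Qadir's share (€135,000) is divided into 3 shares of €45,000: Nkechi, Cassia, and Torin each take €45,000.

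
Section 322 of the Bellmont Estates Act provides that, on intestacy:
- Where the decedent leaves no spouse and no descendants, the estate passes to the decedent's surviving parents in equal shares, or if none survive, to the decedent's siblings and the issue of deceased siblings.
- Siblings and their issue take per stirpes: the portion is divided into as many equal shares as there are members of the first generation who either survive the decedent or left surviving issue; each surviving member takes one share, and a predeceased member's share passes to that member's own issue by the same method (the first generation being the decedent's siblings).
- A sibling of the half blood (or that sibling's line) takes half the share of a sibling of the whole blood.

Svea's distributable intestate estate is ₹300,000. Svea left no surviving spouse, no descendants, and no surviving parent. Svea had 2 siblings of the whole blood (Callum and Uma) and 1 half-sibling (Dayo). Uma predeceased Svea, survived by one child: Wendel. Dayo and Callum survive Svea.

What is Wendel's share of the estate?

Wendel receives ₹120,000.

The entire ₹300,000 passes to the siblings and their issue.
Counting each half-blood sibling's line as half a unit, there are 5/2 units in ₹300,000, so one unit is ₹120,000. Whole-blood lines (Callum and Uma) take ₹120,000 each; half-blood lines (Dayo) take ₹60,000 each.
Uma's share (₹120,000) passes entirely to Wendel.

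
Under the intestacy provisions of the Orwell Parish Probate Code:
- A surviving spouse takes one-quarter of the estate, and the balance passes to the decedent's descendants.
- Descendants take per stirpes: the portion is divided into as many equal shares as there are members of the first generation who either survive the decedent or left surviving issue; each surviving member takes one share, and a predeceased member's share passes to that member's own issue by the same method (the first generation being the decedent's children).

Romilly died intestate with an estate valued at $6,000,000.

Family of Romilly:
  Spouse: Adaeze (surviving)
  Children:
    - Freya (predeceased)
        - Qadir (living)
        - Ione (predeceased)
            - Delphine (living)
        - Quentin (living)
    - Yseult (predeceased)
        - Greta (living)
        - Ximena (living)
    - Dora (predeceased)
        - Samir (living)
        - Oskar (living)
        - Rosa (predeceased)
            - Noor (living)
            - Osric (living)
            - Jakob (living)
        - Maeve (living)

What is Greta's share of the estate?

Greta receives $750,000.

Adaeze takes one-quarter of $6,000,000 = $1,500,000. The remaining $4,500,000 passes to the descendants.
The descendants' portion ($4,500,000) is divided into 3 shares of $1,500,000: Freya's $1,500,000 share passes to Freya's issue; Yseult's $1,500,000 share passes to Yseult's issue; Dora's $1,500,000 share passes to Dora's issue.
Freya's share ($1,500,000) is divided into 3 shares of $500,000: Qadir and Quentin each take $500,000; Ione's $500,000 share passes to Ione's issue.
Ione's share ($500,000) passes entirely to Delphine.
Yseult's share ($1,500,000) is divided into 2 shares of $750,000: Greta and Ximena each take $750,000.
Dora's share ($1,500,000) is divided into 4 shares of $375,000: Samir, Oskar, and Maeve each take $375,000; Rosa's $375,000 share passes to Rosa's issue.
Rosa's share ($375,000) is divided into 3 shares of $125,000: Noor, Osric, and Jakob each take $125,000.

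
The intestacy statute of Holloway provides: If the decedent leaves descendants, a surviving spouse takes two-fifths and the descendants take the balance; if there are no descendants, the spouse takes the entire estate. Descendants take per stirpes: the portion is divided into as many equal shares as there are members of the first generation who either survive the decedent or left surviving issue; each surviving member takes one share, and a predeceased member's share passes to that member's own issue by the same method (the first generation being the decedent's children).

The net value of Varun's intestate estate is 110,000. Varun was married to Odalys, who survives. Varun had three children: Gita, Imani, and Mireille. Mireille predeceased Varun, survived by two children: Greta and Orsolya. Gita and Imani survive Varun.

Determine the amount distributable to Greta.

Greta receives 11,000.

Odalys takes two-fifths of 110,000 = 44,000. The remaining 66,000 passes to the descendants.
The descendants' portion (66,000) is divided into 3 shares of 22,000: Gita and Imani each take 22,000; Mireille's 22,000 share passes to Mireille's issue.
Mireille's share (22,000) is divided into 2 shares of 11,000: Greta and Orsolya each take 11,000.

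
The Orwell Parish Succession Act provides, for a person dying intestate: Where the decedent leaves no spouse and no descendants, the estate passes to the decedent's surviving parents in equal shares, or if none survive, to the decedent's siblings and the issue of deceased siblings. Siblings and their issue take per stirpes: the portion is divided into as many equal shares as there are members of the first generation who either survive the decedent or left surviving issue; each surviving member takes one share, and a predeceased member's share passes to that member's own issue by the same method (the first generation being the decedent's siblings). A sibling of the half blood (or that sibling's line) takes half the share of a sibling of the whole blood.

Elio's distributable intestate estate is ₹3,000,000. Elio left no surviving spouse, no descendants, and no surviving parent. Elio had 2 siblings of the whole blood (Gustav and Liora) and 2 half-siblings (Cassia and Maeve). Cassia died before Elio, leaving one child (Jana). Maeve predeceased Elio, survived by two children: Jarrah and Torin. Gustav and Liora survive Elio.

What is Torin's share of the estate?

The entire ₹3,000,000 passes to the siblings and their issue.
Counting each half-blood sibling's line as half a unit, there are 3 units in ₹3,000,000, so one unit is ₹1,000,000. Whole-blood lines (Gustav and Liora) take ₹1,000,000 each; half-blood lines (Cassia and Maeve) take ₹500,000 each.
Cassia's share (₹500,000) passes entirely to Jana.
Maeve's share (₹500,000) is divided into 2 shares of ₹250,000: Jarrah and Torin each take ₹250,000.

Torin receives ₹250,000.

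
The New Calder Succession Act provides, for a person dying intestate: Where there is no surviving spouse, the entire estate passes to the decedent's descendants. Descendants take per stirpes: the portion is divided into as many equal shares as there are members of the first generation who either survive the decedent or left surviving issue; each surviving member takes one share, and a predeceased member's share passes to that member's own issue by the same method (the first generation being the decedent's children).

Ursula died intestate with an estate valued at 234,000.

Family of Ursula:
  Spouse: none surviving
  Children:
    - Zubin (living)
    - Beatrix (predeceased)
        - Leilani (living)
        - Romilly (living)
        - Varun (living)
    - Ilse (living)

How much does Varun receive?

The entire 234,000 passes to the descendants.
That amount (234,000) is divided into 3 shares of 78,000: Zubin and Ilse each take 78,000; Beatrix's 78,000 share passes to Beatrix's issue.
Beatrix's share (78,000) is divided into 3 shares of 26,000: Leilani, Romilly, and Varun each take 26,000.

Varun receives 26,000.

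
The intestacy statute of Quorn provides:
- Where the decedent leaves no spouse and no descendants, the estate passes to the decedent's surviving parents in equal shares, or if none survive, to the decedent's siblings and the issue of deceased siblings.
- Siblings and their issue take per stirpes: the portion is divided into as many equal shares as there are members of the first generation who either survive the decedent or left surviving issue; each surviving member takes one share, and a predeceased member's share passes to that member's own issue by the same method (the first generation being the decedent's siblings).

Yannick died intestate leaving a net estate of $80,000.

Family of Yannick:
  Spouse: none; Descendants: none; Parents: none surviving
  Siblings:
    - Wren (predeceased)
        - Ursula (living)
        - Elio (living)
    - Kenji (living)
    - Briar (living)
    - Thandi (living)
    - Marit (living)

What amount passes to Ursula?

The entire $80,000 passes to the siblings and their issue.
That amount ($80,000) is divided into 5 shares of $16,000: Kenji, Briar, Thandi, and Marit each take $16,000; Wren's $16,000 share passes to Wren's issue.
Wren's share ($16,000) is divided into 2 shares of $8,000: Ursula and Elio each take $8,000.

Ursula receives $8,000.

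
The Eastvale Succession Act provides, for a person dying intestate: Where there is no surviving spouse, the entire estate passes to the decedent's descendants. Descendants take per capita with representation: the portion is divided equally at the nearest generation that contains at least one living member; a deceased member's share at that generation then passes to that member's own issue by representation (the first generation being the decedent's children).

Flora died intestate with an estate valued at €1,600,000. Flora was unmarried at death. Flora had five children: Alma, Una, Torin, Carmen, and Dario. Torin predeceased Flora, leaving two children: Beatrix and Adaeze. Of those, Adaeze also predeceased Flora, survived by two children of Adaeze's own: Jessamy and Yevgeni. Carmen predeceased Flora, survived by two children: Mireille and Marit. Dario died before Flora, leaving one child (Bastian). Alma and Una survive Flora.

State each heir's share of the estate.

Alma: €320,000; Una: €320,000; Beatrix: €160,000; Jessamy: €80,000; Yevgeni: €80,000; Mireille: €160,000; Marit: €160,000; Bastian: €320,000

The entire €1,600,000 passes to the descendants.
That amount (€1,600,000) is divided into 5 shares of €320,000: Alma and Una each take €320,000; Torin's €320,000 share passes to Torin's issue; Carmen's €320,000 share passes to Carmen's issue; Dario's €320,000 share passes to Dario's issue.
Torin's share (€320,000) is divided into 2 shares of €160,000: Beatrix takes €160,000; Adaeze's €160,000 share passes to Adaeze's issue.
Adaeze's share (€160,000) is divided into 2 shares of €80,000: Jessamy and Yevgeni each take €80,000.
Carmen's share (€320,000) is divided into 2 shares of €160,000: Mireille and Marit each take €160,000.
Dario's share (€320,000) passes entirely to Bastian.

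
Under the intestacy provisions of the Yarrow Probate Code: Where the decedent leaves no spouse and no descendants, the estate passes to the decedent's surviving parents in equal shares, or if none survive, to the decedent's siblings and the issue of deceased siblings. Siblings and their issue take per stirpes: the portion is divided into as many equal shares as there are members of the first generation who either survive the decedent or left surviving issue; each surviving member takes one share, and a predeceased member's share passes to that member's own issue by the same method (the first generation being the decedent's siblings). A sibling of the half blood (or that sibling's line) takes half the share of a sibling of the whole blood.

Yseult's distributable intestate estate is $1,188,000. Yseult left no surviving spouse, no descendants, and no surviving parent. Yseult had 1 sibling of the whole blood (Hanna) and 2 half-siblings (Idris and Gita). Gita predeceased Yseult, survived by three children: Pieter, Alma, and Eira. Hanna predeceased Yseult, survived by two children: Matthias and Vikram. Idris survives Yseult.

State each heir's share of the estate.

The entire $1,188,000 passes to the siblings and their issue.
Counting each half-blood sibling's line as half a unit, there are 2 units in $1,188,000, so one unit is $594,000. Whole-blood lines (Hanna) take $594,000 each; half-blood lines (Idris and Gita) take $297,000 each.
Gita's share ($297,000) is divided into 3 shares of $99,000: Pieter, Alma, and Eira each take $99,000.
Hanna's share ($594,000) is divided into 2 shares of $297,000: Matthias and Vikram each take $297,000.

Idris: $297,000; Pieter: $99,000; Alma: $99,000; Eira: $99,000; Matthias: $297,000; Vikram: $297,000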